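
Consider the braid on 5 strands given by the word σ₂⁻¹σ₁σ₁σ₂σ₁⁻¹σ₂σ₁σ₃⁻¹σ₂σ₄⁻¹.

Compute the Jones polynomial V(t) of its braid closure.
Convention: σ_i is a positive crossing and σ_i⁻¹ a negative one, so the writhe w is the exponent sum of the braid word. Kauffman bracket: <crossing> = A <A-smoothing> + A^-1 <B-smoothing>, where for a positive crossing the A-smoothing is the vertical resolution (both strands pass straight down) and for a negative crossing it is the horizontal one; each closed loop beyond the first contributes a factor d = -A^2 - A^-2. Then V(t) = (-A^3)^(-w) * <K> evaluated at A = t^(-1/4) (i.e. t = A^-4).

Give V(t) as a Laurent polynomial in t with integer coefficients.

The presented braid s2^-1 s1 s1 s2 s1^-1 s2 s1 s3^-1 s2 s4^-1 on 5 strands reduces by inverse Markov moves (closure unchanged at each step):
  Destabilize: the word has the form β·s4^-1 where s4^-1 occurs only as the final letter (β ∈ B_4); drop it and the last strand → 4 strands.
  Deconjugate: the word is γ·β·γ⁻¹ with γ = s2^-1 (prefix) and γ⁻¹ = s2 (suffix); strip both.
  Destabilize: the word has the form β·s3^-1 where s3^-1 occurs only as the final letter (β ∈ B_3); drop it and the last strand → 3 strands.
Reduced to β = s1 s1 s2 s1^-1 s2 s1 on 3 strands, 6 crossings.
Compute on β:
Braid: s1 s1 s2 s1^-1 s2 s1 on 3 strands, 6 crossings.
Writhe w = (#positive) - (#negative) = 5 - 1 = 4.
Computing the Kauffman bracket via state sum. There are 2^6 = 64 states.
For each crossing: s=0 is the vertical smoothing, s=1 horizontal. Crossing k contributes A^(sign_k * (1 - 2*s_k)); loop factor d = -A^2 - A^-2.
Tabulate the states by total A-exponent and number of loops L (A-exp: L × count):
  A^6: L=2 ×1
  A^4: L=1 ×2, L=3 ×4
  A^2: L=2 ×12, L=4 ×3
  A^0: L=1 ×9, L=3 ×10, L=5 ×1
  A^-2: L=2 ×12, L=4 ×3
  A^-4: L=3 ×6
  A^-6: L=4 ×1
Each group contributes A^e * Σ count * d^(L-1):
Powers of d = -A^2 - A^-2: d^2 = A^4 + 2 + A^-4; d^3 = -A^6 - 3*A^2 - 3*A^-2 - A^-6; d^4 = A^8 + 4*A^4 + 6 + 4*A^-4 + A^-8.
  A^6 * (d) = -A^8 - A^4
  A^4 * (2 + 4*d^2) = 4*A^8 + 10*A^4 + 4
  A^2 * (12*d + 3*d^3) = -3*A^8 - 21*A^4 - 21 - 3*A^-4
  A^0 * (9 + 10*d^2 + d^4) = A^8 + 14*A^4 + 35 + 14*A^-4 + A^-8
  A^-2 * (12*d + 3*d^3) = -3*A^4 - 21 - 21*A^-4 - 3*A^-8
  A^-4 * (6*d^2) = 6 + 12*A^-4 + 6*A^-8
  A^-6 * (d^3) = -1 - 3*A^-4 - 3*A^-8 - A^-12
Summing the groups: <K> = A^8 - A^4 + 2 - A^-4 + A^-8 - A^-12
Normalise by the writhe: (-A^3)^(-w) = (-A^3)^(-4) = A^-12, so f(A) = A^-12 * <K> = A^-4 - A^-8 + 2*A^-12 - A^-16 + A^-20 - A^-24.
Substitute A = t^(-1/4), i.e. A^e → t^(-e/4): V(t) = -t^6 + t^5 - t^4 + 2*t^3 - t^2 + t

Answer: -t^6 + t^5 - t^4 + 2*t^3 - t^2 + t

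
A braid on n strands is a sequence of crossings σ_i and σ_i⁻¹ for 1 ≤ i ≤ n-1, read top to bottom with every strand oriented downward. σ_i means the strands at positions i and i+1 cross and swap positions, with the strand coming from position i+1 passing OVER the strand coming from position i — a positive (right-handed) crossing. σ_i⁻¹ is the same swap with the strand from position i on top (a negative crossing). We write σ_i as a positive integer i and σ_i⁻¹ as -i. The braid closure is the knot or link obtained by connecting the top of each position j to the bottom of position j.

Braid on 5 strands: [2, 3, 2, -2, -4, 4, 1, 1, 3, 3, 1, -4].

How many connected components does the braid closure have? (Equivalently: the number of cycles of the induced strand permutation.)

1

Derivation:
Track the strand permutation on 5 strands, starting from identity.
  step 1: s2 swaps positions 2,3 -> [1 3 2 4 5]
  step 2: s3 swaps positions 3,4 -> [1 3 4 2 5]
  step 3: s2 swaps positions 2,3 -> [1 4 3 2 5]
  step 4: s2^-1 swaps positions 2,3 -> [1 3 4 2 5]
  step 5: s4^-1 swaps positions 4,5 -> [1 3 4 5 2]
  step 6: s4 swaps positions 4,5 -> [1 3 4 2 5]
  step 7: s1 swaps positions 1,2 -> [3 1 4 2 5]
  step 8: s1 swaps positions 1,2 -> [1 3 4 2 5]
  step 9: s3 swaps positions 3,4 -> [1 3 2 4 5]
  step 10: s3 swaps positions 3,4 -> [1 3 4 2 5]
  step 11: s1 swaps positions 1,2 -> [3 1 4 2 5]
  step 12: s4^-1 swaps positions 4,5 -> [3 1 4 5 2]
Final permutation (position -> original strand): [3 1 4 5 2]
Closure components = cycle count of this permutation = 1.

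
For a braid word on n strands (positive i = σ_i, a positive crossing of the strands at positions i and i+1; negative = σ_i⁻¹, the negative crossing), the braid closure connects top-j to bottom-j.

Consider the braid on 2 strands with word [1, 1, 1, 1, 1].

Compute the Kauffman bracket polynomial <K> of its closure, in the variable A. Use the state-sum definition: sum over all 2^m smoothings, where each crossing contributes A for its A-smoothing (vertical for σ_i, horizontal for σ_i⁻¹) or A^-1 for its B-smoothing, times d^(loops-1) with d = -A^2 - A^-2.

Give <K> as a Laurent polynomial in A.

-A^7 - A^-1 + A^-5 - A^-9 + A^-13

Derivation:
Braid: s1 s1 s1 s1 s1 on 2 strands, 5 crossings.
Writhe w = (#positive) - (#negative) = 5 - 0 = 5.
State-sum expansion of <K>. There are 2^5 = 32 states.
Smooth each crossing (0=||, 1=⌣⌢); contribution A^(Σ sign_k(1-2s_k)) * d^(L-1).
  state 00000: A-exp=+5, loops=2, term = A^5 * d^1
  state 00001: A-exp=+3, loops=1, term = A^3 * d^0
  state 00010: A-exp=+3, loops=1, term = A^3 * d^0
  state 00011: A-exp=+1, loops=2, term = A^1 * d^1
  state 00100: A-exp=+3, loops=1, term = A^3 * d^0
  state 00101: A-exp=+1, loops=2, term = A^1 * d^1
  state 00110: A-exp=+1, loops=2, term = A^1 * d^1
  state 00111: A-exp=-1, loops=3, term = A^-1 * d^2
  state 01000: A-exp=+3, loops=1, term = A^3 * d^0
  state 01001: A-exp=+1, loops=2, term = A^1 * d^1
  state 01010: A-exp=+1, loops=2, term = A^1 * d^1
  state 01011: A-exp=-1, loops=3, term = A^-1 * d^2
  state 01100: A-exp=+1, loops=2, term = A^1 * d^1
  state 01101: A-exp=-1, loops=3, term = A^-1 * d^2
  state 01110: A-exp=-1, loops=3, term = A^-1 * d^2
  state 01111: A-exp=-3, loops=4, term = A^-3 * d^3
  state 10000: A-exp=+3, loops=1, term = A^3 * d^0
  state 10001: A-exp=+1, loops=2, term = A^1 * d^1
  state 10010: A-exp=+1, loops=2, term = A^1 * d^1
  state 10011: A-exp=-1, loops=3, term = A^-1 * d^2
  state 10100: A-exp=+1, loops=2, term = A^1 * d^1
  state 10101: A-exp=-1, loops=3, term = A^-1 * d^2
  state 10110: A-exp=-1, loops=3, term = A^-1 * d^2
  state 10111: A-exp=-3, loops=4, term = A^-3 * d^3
  state 11000: A-exp=+1, loops=2, term = A^1 * d^1
  state 11001: A-exp=-1, loops=3, term = A^-1 * d^2
  state 11010: A-exp=-1, loops=3, term = A^-1 * d^2
  state 11011: A-exp=-3, loops=4, term = A^-3 * d^3
  state 11100: A-exp=-1, loops=3, term = A^-1 * d^2
  state 11101: A-exp=-3, loops=4, term = A^-3 * d^3
  state 11110: A-exp=-3, loops=4, term = A^-3 * d^3
  state 11111: A-exp=-5, loops=5, term = A^-5 * d^4
Collect the terms by A-exponent (count of states per loop number):
Powers of d = -A^2 - A^-2: d^2 = A^4 + 2 + A^-4; d^3 = -A^6 - 3*A^2 - 3*A^-2 - A^-6; d^4 = A^8 + 4*A^4 + 6 + 4*A^-4 + A^-8.
  A^5 * (d) = -A^7 - A^3
  A^3 * (5) = 5*A^3
  A^1 * (10*d) = -10*A^3 - 10*A^-1
  A^-1 * (10*d^2) = 10*A^3 + 20*A^-1 + 10*A^-5
  A^-3 * (5*d^3) = -5*A^3 - 15*A^-1 - 15*A^-5 - 5*A^-9
  A^-5 * (d^4) = A^3 + 4*A^-1 + 6*A^-5 + 4*A^-9 + A^-13
Summing the groups: <K> = -A^7 - A^-1 + A^-5 - A^-9 + A^-13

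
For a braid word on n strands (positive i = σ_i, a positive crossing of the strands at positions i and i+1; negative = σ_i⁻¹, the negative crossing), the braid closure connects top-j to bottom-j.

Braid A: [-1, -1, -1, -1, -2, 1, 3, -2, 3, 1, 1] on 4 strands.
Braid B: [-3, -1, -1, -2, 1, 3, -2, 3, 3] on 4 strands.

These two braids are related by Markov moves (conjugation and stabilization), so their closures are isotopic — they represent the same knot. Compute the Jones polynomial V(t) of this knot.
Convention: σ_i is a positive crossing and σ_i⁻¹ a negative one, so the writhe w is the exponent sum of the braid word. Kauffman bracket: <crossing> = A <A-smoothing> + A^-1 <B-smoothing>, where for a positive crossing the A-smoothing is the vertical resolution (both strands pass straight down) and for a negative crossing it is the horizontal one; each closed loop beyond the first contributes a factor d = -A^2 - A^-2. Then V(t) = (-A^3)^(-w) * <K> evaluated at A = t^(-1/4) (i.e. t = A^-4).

t^2 - t + 2 - 2*t^-1 + t^-2 - t^-3 + t^-4

Derivation:
Markov-equivalent braids have isotopic closures, hence identical knot invariants. Strip the Markov moves from each word to reach a common short braid β, then compute V(t) once on β.
Braid A: s1^-1 s1^-1 s1^-1 s1^-1 s2^-1 s1 s3 s2^-1 s3 s1 s1 on 4 strands reduces by inverse Markov moves (closure unchanged at each step):
  Deconjugate: the word is γ·β·γ⁻¹ with γ = s1^-1 s1^-1 (prefix) and γ⁻¹ = s1 s1 (suffix); strip both.
Reduced to β = s1^-1 s1^-1 s2^-1 s1 s3 s2^-1 s3 on 4 strands, 7 crossings.
Braid B: s3^-1 s1^-1 s1^-1 s2^-1 s1 s3 s2^-1 s3 s3 on 4 strands reduces by inverse Markov moves (closure unchanged at each step):
  Deconjugate: the word is γ·β·γ⁻¹ with γ = s3^-1 (prefix) and γ⁻¹ = s3 (suffix); strip both.
Reduced to β = s1^-1 s1^-1 s2^-1 s1 s3 s2^-1 s3 on 4 strands, 7 crossings.
Both give the same β = s1^-1 s1^-1 s2^-1 s1 s3 s2^-1 s3 on 4 strands, so one state sum suffices:
Braid: s1^-1 s1^-1 s2^-1 s1 s3 s2^-1 s3 on 4 strands, 7 crossings.
Writhe w = (#positive) - (#negative) = 3 - 4 = -1.
State-sum expansion of <K>. There are 2^7 = 128 states.
Each crossing splits two ways (0=vertical, 1=horizontal). The state's weight is A^(#A-smoothings - #B-smoothings) * d^(loops - 1).
Tabulate the states by total A-exponent and number of loops L (A-exp: L × count):
  A^7: L=4 ×1
  A^5: L=3 ×7
  A^3: L=2 ×17, L=4 ×4
  A^1: L=1 ×14, L=3 ×20, L=5 ×1
  A^-1: L=2 ×27, L=4 ×8
  A^-3: L=1 ×5, L=3 ×15, L=5 ×1
  A^-5: L=2 ×4, L=4 ×3
  A^-7: L=3 ×1
Each group contributes A^e * Σ count * d^(L-1):
Powers of d = -A^2 - A^-2: d^2 = A^4 + 2 + A^-4; d^3 = -A^6 - 3*A^2 - 3*A^-2 - A^-6; d^4 = A^8 + 4*A^4 + 6 + 4*A^-4 + A^-8.
  A^7 * (d^3) = -A^13 - 3*A^9 - 3*A^5 - A
  A^5 * (7*d^2) = 7*A^9 + 14*A^5 + 7*A
  A^3 * (17*d + 4*d^3) = -4*A^9 - 29*A^5 - 29*A - 4*A^-3
  A^1 * (14 + 20*d^2 + d^4) = A^9 + 24*A^5 + 60*A + 24*A^-3 + A^-7
  A^-1 * (27*d + 8*d^3) = -8*A^5 - 51*A - 51*A^-3 - 8*A^-7
  A^-3 * (5 + 15*d^2 + d^4) = A^5 + 19*A + 41*A^-3 + 19*A^-7 + A^-11
  A^-5 * (4*d + 3*d^3) = -3*A - 13*A^-3 - 13*A^-7 - 3*A^-11
  A^-7 * (d^2) = A^-3 + 2*A^-7 + A^-11
Summing the groups: <K> = -A^13 + A^9 - A^5 + 2*A - 2*A^-3 + A^-7 - A^-11
Normalise by the writhe: (-A^3)^(-w) = (-A^3)^(1) = -A^3, so f(A) = -A^3 * <K> = A^16 - A^12 + A^8 - 2*A^4 + 2 - A^-4 + A^-8.
Substitute A = t^(-1/4), i.e. A^e → t^(-e/4): V(t) = t^2 - t + 2 - 2*t^-1 + t^-2 - t^-3 + t^-4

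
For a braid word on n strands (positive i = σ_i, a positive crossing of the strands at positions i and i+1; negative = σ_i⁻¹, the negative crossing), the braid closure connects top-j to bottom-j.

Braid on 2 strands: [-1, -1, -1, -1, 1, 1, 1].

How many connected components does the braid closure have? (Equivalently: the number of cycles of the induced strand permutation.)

1

Derivation:
Track the strand permutation on 2 strands, starting from identity.
  step 1: s1^-1 swaps positions 1,2 -> [2 1]
  step 2: s1^-1 swaps positions 1,2 -> [1 2]
  step 3: s1^-1 swaps positions 1,2 -> [2 1]
  step 4: s1^-1 swaps positions 1,2 -> [1 2]
  step 5: s1 swaps positions 1,2 -> [2 1]
  step 6: s1 swaps positions 1,2 -> [1 2]
  step 7: s1 swaps positions 1,2 -> [2 1]
Final permutation (position -> original strand): [2 1]
Closure components = cycle count of this permutation = 1.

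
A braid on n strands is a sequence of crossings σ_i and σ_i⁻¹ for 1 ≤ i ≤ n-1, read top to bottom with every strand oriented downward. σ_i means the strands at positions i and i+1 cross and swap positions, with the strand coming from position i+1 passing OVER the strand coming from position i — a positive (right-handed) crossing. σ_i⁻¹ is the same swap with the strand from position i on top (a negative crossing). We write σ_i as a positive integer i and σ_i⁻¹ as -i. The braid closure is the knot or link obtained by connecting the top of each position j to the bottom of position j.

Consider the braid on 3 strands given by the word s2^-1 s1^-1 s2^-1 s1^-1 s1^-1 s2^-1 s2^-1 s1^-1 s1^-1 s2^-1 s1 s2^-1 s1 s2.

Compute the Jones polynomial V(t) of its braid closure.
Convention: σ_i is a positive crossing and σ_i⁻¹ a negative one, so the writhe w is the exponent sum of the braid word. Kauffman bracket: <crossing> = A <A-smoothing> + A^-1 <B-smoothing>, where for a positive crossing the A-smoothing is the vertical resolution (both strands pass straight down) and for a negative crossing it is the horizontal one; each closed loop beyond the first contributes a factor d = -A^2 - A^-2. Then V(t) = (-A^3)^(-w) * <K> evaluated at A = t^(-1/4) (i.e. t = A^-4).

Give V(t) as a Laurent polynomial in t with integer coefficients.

The presented braid s2^-1 s1^-1 s2^-1 s1^-1 s1^-1 s2^-1 s2^-1 s1^-1 s1^-1 s2^-1 s1 s2^-1 s1 s2 on 3 strands reduces by inverse Markov moves (closure unchanged at each step):
  Deconjugate: the word is γ·β·γ⁻¹ with γ = s2^-1 s1^-1 (prefix) and γ⁻¹ = s1 s2 (suffix); strip both.
Reduced to β = s2^-1 s1^-1 s1^-1 s2^-1 s2^-1 s1^-1 s1^-1 s2^-1 s1 s2^-1 on 3 strands, 10 crossings.
Compute on β:
Braid: s2^-1 s1^-1 s1^-1 s2^-1 s2^-1 s1^-1 s1^-1 s2^-1 s1 s2^-1 on 3 strands, 10 crossings.
Writhe w = (#positive) - (#negative) = 1 - 9 = -8.
Enumerate smoothing states for the bracket polynomial. There are 2^10 = 1024 states.
For each crossing: s=0 is the vertical smoothing, s=1 horizontal. Crossing k contributes A^(sign_k * (1 - 2*s_k)); loop factor d = -A^2 - A^-2.
Tabulate the states by total A-exponent and number of loops L (A-exp: L × count):
  A^10: L=6 ×1
  A^8: L=5 ×10
  A^6: L=4 ×41, L=6 ×4
  A^4: L=3 ×86, L=5 ×34
  A^2: L=2 ×92, L=4 ×114, L=6 ×4
  A^0: L=1 ×40, L=3 ×185, L=5 ×27
  A^-2: L=2 ×142, L=4 ×67, L=6 ×1
  A^-4: L=1 ×40, L=3 ×76, L=5 ×4
  A^-6: L=2 ×39, L=4 ×6
  A^-8: L=1 ×5, L=3 ×5
  A^-10: L=2 ×1
Each group contributes A^e * Σ count * d^(L-1):
Powers of d = -A^2 - A^-2: d^2 = A^4 + 2 + A^-4; d^3 = -A^6 - 3*A^2 - 3*A^-2 - A^-6; d^4 = A^8 + 4*A^4 + 6 + 4*A^-4 + A^-8; d^5 = -A^10 - 5*A^6 - 10*A^2 - 10*A^-2 - 5*A^-6 - A^-10.
  A^10 * (d^5) = -A^20 - 5*A^16 - 10*A^12 - 10*A^8 - 5*A^4 - 1
  A^8 * (10*d^4) = 10*A^16 + 40*A^12 + 60*A^8 + 40*A^4 + 10
  A^6 * (41*d^3 + 4*d^5) = -4*A^16 - 61*A^12 - 163*A^8 - 163*A^4 - 61 - 4*A^-4
  A^4 * (86*d^2 + 34*d^4) = 34*A^12 + 222*A^8 + 376*A^4 + 222 + 34*A^-4
  A^2 * (92*d + 114*d^3 + 4*d^5) = -4*A^12 - 134*A^8 - 474*A^4 - 474 - 134*A^-4 - 4*A^-8
  A^0 * (40 + 185*d^2 + 27*d^4) = 27*A^8 + 293*A^4 + 572 + 293*A^-4 + 27*A^-8
  A^-2 * (142*d + 67*d^3 + d^5) = -A^8 - 72*A^4 - 353 - 353*A^-4 - 72*A^-8 - A^-12
  A^-4 * (40 + 76*d^2 + 4*d^4) = 4*A^4 + 92 + 216*A^-4 + 92*A^-8 + 4*A^-12
  A^-6 * (39*d + 6*d^3) = -6 - 57*A^-4 - 57*A^-8 - 6*A^-12
  A^-8 * (5 + 5*d^2) = 5*A^-4 + 15*A^-8 + 5*A^-12
  A^-10 * (d) = -A^-8 - A^-12
Summing the groups: <K> = -A^20 + A^16 - A^12 + A^8 - A^4 + 1 + A^-12
Normalise by the writhe: (-A^3)^(-w) = (-A^3)^(8) = A^24, so f(A) = A^24 * <K> = -A^44 + A^40 - A^36 + A^32 - A^28 + A^24 + A^12.
Substitute A = t^(-1/4), i.e. A^e → t^(-e/4): V(t) = t^-3 + t^-6 - t^-7 + t^-8 - t^-9 + t^-10 - t^-11

Answer: t^-3 + t^-6 - t^-7 + t^-8 - t^-9 + t^-10 - t^-11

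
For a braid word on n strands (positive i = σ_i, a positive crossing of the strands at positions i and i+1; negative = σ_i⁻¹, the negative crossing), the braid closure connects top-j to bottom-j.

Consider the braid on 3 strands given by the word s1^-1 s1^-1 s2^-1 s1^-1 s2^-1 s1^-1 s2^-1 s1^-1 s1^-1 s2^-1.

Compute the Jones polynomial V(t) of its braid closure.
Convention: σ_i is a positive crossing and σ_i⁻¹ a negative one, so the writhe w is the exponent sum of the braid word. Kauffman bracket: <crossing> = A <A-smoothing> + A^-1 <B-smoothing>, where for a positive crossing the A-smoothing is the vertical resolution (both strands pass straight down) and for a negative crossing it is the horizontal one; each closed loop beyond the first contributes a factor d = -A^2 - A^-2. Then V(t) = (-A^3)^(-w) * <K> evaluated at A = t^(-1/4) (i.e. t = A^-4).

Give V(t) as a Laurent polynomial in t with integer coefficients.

t^-4 + t^-6 - t^-10

Derivation:
Braid: s1^-1 s1^-1 s2^-1 s1^-1 s2^-1 s1^-1 s2^-1 s1^-1 s1^-1 s2^-1 on 3 strands, 10 crossings.
Writhe w = (#positive) - (#negative) = 0 - 10 = -10.
State-sum expansion of <K>. There are 2^10 = 1024 states.
Smooth each crossing (0=||, 1=⌣⌢); contribution A^(Σ sign_k(1-2s_k)) * d^(L-1).
Tabulate the states by total A-exponent and number of loops L (A-exp: L × count):
  A^10: L=3 ×1
  A^8: L=2 ×4, L=4 ×6
  A^6: L=1 ×4, L=3 ×30, L=5 ×11
  A^4: L=2 ×48, L=4 ×65, L=6 ×7
  A^2: L=1 ×24, L=3 ×140, L=5 ×45, L=7 ×1
  A^0: L=2 ×129, L=4 ×117, L=6 ×6
  A^-2: L=1 ×43, L=3 ×151, L=5 ×16
  A^-4: L=2 ×96, L=4 ×24
  A^-6: L=1 ×24, L=3 ×21
  A^-8: L=2 ×10
  A^-10: L=3 ×1
Each group contributes A^e * Σ count * d^(L-1):
Powers of d = -A^2 - A^-2: d^2 = A^4 + 2 + A^-4; d^3 = -A^6 - 3*A^2 - 3*A^-2 - A^-6; d^4 = A^8 + 4*A^4 + 6 + 4*A^-4 + A^-8; d^5 = -A^10 - 5*A^6 - 10*A^2 - 10*A^-2 - 5*A^-6 - A^-10; d^6 = A^12 + 6*A^8 + 15*A^4 + 20 + 15*A^-4 + 6*A^-8 + A^-12.
  A^10 * (d^2) = A^14 + 2*A^10 + A^6
  A^8 * (4*d + 6*d^3) = -6*A^14 - 22*A^10 - 22*A^6 - 6*A^2
  A^6 * (4 + 30*d^2 + 11*d^4) = 11*A^14 + 74*A^10 + 130*A^6 + 74*A^2 + 11*A^-2
  A^4 * (48*d + 65*d^3 + 7*d^5) = -7*A^14 - 100*A^10 - 313*A^6 - 313*A^2 - 100*A^-2 - 7*A^-6
  A^2 * (24 + 140*d^2 + 45*d^4 + d^6) = A^14 + 51*A^10 + 335*A^6 + 594*A^2 + 335*A^-2 + 51*A^-6 + A^-10
  A^0 * (129*d + 117*d^3 + 6*d^5) = -6*A^10 - 147*A^6 - 540*A^2 - 540*A^-2 - 147*A^-6 - 6*A^-10
  A^-2 * (43 + 151*d^2 + 16*d^4) = 16*A^6 + 215*A^2 + 441*A^-2 + 215*A^-6 + 16*A^-10
  A^-4 * (96*d + 24*d^3) = -24*A^2 - 168*A^-2 - 168*A^-6 - 24*A^-10
  A^-6 * (24 + 21*d^2) = 21*A^-2 + 66*A^-6 + 21*A^-10
  A^-8 * (10*d) = -10*A^-6 - 10*A^-10
  A^-10 * (d^2) = A^-6 + 2*A^-10 + A^-14
Summing the groups: <K> = -A^10 + A^-6 + A^-14
Normalise by the writhe: (-A^3)^(-w) = (-A^3)^(10) = A^30, so f(A) = A^30 * <K> = -A^40 + A^24 + A^16.
Substitute A = t^(-1/4), i.e. A^e → t^(-e/4): V(t) = t^-4 + t^-6 - t^-10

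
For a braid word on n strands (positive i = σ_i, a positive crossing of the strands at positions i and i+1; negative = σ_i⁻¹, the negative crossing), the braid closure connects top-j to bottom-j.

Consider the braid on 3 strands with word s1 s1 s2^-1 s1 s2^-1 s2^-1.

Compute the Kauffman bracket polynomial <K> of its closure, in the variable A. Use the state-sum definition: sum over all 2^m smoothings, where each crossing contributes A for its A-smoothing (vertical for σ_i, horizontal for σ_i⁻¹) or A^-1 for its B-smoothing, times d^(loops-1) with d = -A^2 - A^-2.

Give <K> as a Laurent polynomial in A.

Braid: s1 s1 s2^-1 s1 s2^-1 s2^-1 on 3 strands, 6 crossings.
Writhe w = (#positive) - (#negative) = 3 - 3 = 0.
State-sum expansion of <K>. There are 2^6 = 64 states.
Smooth each crossing (0=||, 1=⌣⌢); contribution A^(Σ sign_k(1-2s_k)) * d^(L-1).
Tabulate the states by total A-exponent and number of loops L (A-exp: L × count):
  A^6: L=4 ×1
  A^4: L=3 ×6
  A^2: L=2 ×14, L=4 ×1
  A^0: L=1 ×13, L=3 ×7
  A^-2: L=2 ×14, L=4 ×1
  A^-4: L=3 ×6
  A^-6: L=4 ×1
Each group contributes A^e * Σ count * d^(L-1):
Powers of d = -A^2 - A^-2: d^2 = A^4 + 2 + A^-4; d^3 = -A^6 - 3*A^2 - 3*A^-2 - A^-6.
  A^6 * (d^3) = -A^12 - 3*A^8 - 3*A^4 - 1
  A^4 * (6*d^2) = 6*A^8 + 12*A^4 + 6
  A^2 * (14*d + d^3) = -A^8 - 17*A^4 - 17 - A^-4
  A^0 * (13 + 7*d^2) = 7*A^4 + 27 + 7*A^-4
  A^-2 * (14*d + d^3) = -A^4 - 17 - 17*A^-4 - A^-8
  A^-4 * (6*d^2) = 6 + 12*A^-4 + 6*A^-8
  A^-6 * (d^3) = -1 - 3*A^-4 - 3*A^-8 - A^-12
Summing the groups: <K> = -A^12 + 2*A^8 - 2*A^4 + 3 - 2*A^-4 + 2*A^-8 - A^-12

Answer: -A^12 + 2*A^8 - 2*A^4 + 3 - 2*A^-4 + 2*A^-8 - A^-12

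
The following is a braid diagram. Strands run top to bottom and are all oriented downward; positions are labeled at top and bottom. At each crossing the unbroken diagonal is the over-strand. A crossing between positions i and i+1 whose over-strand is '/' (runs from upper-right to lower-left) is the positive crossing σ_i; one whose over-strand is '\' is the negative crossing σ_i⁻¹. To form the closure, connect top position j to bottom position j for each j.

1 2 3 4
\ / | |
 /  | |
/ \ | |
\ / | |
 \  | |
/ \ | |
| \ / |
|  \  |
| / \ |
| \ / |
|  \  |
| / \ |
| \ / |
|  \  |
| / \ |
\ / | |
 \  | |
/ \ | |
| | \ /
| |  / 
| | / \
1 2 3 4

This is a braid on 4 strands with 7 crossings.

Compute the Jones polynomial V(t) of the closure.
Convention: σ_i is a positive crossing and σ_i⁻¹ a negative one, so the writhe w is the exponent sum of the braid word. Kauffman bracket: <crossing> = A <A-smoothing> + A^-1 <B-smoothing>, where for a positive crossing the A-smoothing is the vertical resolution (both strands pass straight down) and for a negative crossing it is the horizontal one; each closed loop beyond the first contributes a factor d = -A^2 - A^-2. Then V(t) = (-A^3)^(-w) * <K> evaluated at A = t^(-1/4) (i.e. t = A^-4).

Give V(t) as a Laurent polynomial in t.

Reading the diagram top to bottom ('/'-over between positions i,i+1 = s_i, '\'-over = s_i^-1): braid word = s1 s1^-1 s2^-1 s2^-1 s2^-1 s1^-1 s3.
The presented braid s1 s1^-1 s2^-1 s2^-1 s2^-1 s1^-1 s3 on 4 strands reduces by inverse Markov moves (closure unchanged at each step):
  Destabilize: the word has the form β·s3 where s3 occurs only as the final letter (β ∈ B_3); drop it and the last strand → 3 strands.
  Deconjugate: the word is γ·β·γ⁻¹ with γ = s1 (prefix) and γ⁻¹ = s1^-1 (suffix); strip both.
Reduced to β = s1^-1 s2^-1 s2^-1 s2^-1 on 3 strands, 4 crossings.
Compute on β:
Braid: s1^-1 s2^-1 s2^-1 s2^-1 on 3 strands, 4 crossings.
Writhe w = (#positive) - (#negative) = 0 - 4 = -4.
Computing the Kauffman bracket via state sum. There are 2^4 = 16 states.
For each crossing: s=0 is the vertical smoothing, s=1 horizontal. Crossing k contributes A^(sign_k * (1 - 2*s_k)); loop factor d = -A^2 - A^-2.
  state 0000: A-exp=-4, loops=3, term = A^-4 * d^2
  state 0001: A-exp=-2, loops=2, term = A^-2 * d^1
  state 0010: A-exp=-2, loops=2, term = A^-2 * d^1
  state 0011: A-exp=+0, loops=3, term = A^0 * d^2
  state 0100: A-exp=-2, loops=2, term = A^-2 * d^1
  state 0101: A-exp=+0, loops=3, term = A^0 * d^2
  state 0110: A-exp=+0, loops=3, term = A^0 * d^2
  state 0111: A-exp=+2, loops=4, term = A^2 * d^3
  state 1000: A-exp=-2, loops=2, term = A^-2 * d^1
  state 1001: A-exp=+0, loops=1, term = A^0 * d^0
  state 1010: A-exp=+0, loops=1, term = A^0 * d^0
  state 1011: A-exp=+2, loops=2, term = A^2 * d^1
  state 1100: A-exp=+0, loops=1, term = A^0 * d^0
  state 1101: A-exp=+2, loops=2, term = A^2 * d^1
  state 1110: A-exp=+2, loops=2, term = A^2 * d^1
  state 1111: A-exp=+4, loops=3, term = A^4 * d^2
Collect the terms by A-exponent (count of states per loop number):
Powers of d = -A^2 - A^-2: d^2 = A^4 + 2 + A^-4; d^3 = -A^6 - 3*A^2 - 3*A^-2 - A^-6.
  A^4 * (d^2) = A^8 + 2*A^4 + 1
  A^2 * (3*d + d^3) = -A^8 - 6*A^4 - 6 - A^-4
  A^0 * (3 + 3*d^2) = 3*A^4 + 9 + 3*A^-4
  A^-2 * (4*d) = -4 - 4*A^-4
  A^-4 * (d^2) = 1 + 2*A^-4 + A^-8
Summing the groups: <K> = -A^4 + 1 + A^-8
Normalise by the writhe: (-A^3)^(-w) = (-A^3)^(4) = A^12, so f(A) = A^12 * <K> = -A^16 + A^12 + A^4.
Substitute A = t^(-1/4), i.e. A^e → t^(-e/4): V(t) = t^-1 + t^-3 - t^-4

Answer: t^-1 + t^-3 - t^-4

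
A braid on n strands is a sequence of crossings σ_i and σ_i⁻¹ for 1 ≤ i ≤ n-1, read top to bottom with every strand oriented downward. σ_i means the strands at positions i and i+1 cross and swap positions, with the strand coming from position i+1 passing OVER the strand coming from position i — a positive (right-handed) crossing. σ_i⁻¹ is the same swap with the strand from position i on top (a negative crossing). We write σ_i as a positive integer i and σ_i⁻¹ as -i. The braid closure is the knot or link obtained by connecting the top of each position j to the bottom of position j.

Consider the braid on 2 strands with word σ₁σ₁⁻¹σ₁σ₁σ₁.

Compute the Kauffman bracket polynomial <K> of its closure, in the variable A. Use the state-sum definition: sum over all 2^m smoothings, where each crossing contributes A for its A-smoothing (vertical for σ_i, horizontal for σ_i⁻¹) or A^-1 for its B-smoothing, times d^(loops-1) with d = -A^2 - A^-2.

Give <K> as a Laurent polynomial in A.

-A^5 - A^-3 + A^-7

Derivation:
First cancel adjacent σ_i σ_i⁻¹ pairs (Reidemeister II — same braid, same closure): s1 s1^-1 s1 s1 s1 → s1 s1 s1.
Braid: s1 s1 s1 on 2 strands, 3 crossings.
Writhe w = (#positive) - (#negative) = 3 - 0 = 3.
State-sum expansion of <K>. There are 2^3 = 8 states.
Each crossing splits two ways (0=vertical, 1=horizontal). The state's weight is A^(#A-smoothings - #B-smoothings) * d^(loops - 1).
  state 000: A-exp=+3, loops=2, term = A^3 * d^1
  state 001: A-exp=+1, loops=1, term = A^1 * d^0
  state 010: A-exp=+1, loops=1, term = A^1 * d^0
  state 011: A-exp=-1, loops=2, term = A^-1 * d^1
  state 100: A-exp=+1, loops=1, term = A^1 * d^0
  state 101: A-exp=-1, loops=2, term = A^-1 * d^1
  state 110: A-exp=-1, loops=2, term = A^-1 * d^1
  state 111: A-exp=-3, loops=3, term = A^-3 * d^2
Collect the terms by A-exponent (count of states per loop number):
Powers of d = -A^2 - A^-2: d^2 = A^4 + 2 + A^-4.
  A^3 * (d) = -A^5 - A
  A^1 * (3) = 3*A
  A^-1 * (3*d) = -3*A - 3*A^-3
  A^-3 * (d^2) = A + 2*A^-3 + A^-7
Summing the groups: <K> = -A^5 - A^-3 + A^-7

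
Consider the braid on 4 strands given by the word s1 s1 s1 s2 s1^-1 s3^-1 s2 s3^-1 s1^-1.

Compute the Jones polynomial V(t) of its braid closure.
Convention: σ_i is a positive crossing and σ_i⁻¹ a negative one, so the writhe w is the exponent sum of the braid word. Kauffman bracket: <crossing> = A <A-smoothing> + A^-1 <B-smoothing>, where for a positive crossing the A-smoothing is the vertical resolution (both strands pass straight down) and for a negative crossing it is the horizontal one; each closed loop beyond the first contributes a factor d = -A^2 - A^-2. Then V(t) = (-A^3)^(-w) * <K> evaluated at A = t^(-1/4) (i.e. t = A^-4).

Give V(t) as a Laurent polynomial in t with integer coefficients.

The presented braid s1 s1 s1 s2 s1^-1 s3^-1 s2 s3^-1 s1^-1 on 4 strands reduces by inverse Markov moves (closure unchanged at each step):
  Deconjugate: the word is γ·β·γ⁻¹ with γ = s1 (prefix) and γ⁻¹ = s1^-1 (suffix); strip both.
Reduced to β = s1 s1 s2 s1^-1 s3^-1 s2 s3^-1 on 4 strands, 7 crossings.
Compute on β:
Braid: s1 s1 s2 s1^-1 s3^-1 s2 s3^-1 on 4 strands, 7 crossings.
Writhe w = (#positive) - (#negative) = 4 - 3 = 1.
Computing the Kauffman bracket via state sum. There are 2^7 = 128 states.
Smooth each crossing (0=||, 1=⌣⌢); contribution A^(Σ sign_k(1-2s_k)) * d^(L-1).
Tabulate the states by total A-exponent and number of loops L (A-exp: L × count):
  A^7: L=3 ×1
  A^5: L=2 ×4, L=4 ×3
  A^3: L=1 ×5, L=3 ×15, L=5 ×1
  A^1: L=2 ×27, L=4 ×8
  A^-1: L=1 ×14, L=3 ×20, L=5 ×1
  A^-3: L=2 ×17, L=4 ×4
  A^-5: L=3 ×7
  A^-7: L=4 ×1
Each group contributes A^e * Σ count * d^(L-1):
Powers of d = -A^2 - A^-2: d^2 = A^4 + 2 + A^-4; d^3 = -A^6 - 3*A^2 - 3*A^-2 - A^-6; d^4 = A^8 + 4*A^4 + 6 + 4*A^-4 + A^-8.
  A^7 * (d^2) = A^11 + 2*A^7 + A^3
  A^5 * (4*d + 3*d^3) = -3*A^11 - 13*A^7 - 13*A^3 - 3*A^-1
  A^3 * (5 + 15*d^2 + d^4) = A^11 + 19*A^7 + 41*A^3 + 19*A^-1 + A^-5
  A^1 * (27*d + 8*d^3) = -8*A^7 - 51*A^3 - 51*A^-1 - 8*A^-5
  A^-1 * (14 + 20*d^2 + d^4) = A^7 + 24*A^3 + 60*A^-1 + 24*A^-5 + A^-9
  A^-3 * (17*d + 4*d^3) = -4*A^3 - 29*A^-1 - 29*A^-5 - 4*A^-9
  A^-5 * (7*d^2) = 7*A^-1 + 14*A^-5 + 7*A^-9
  A^-7 * (d^3) = -A^-1 - 3*A^-5 - 3*A^-9 - A^-13
Summing the groups: <K> = -A^11 + A^7 - 2*A^3 + 2*A^-1 - A^-5 + A^-9 - A^-13
Normalise by the writhe: (-A^3)^(-w) = (-A^3)^(-1) = -A^-3, so f(A) = -A^-3 * <K> = A^8 - A^4 + 2 - 2*A^-4 + A^-8 - A^-12 + A^-16.
Substitute A = t^(-1/4), i.e. A^e → t^(-e/4): V(t) = t^4 - t^3 + t^2 - 2*t + 2 - t^-1 + t^-2

Answer: t^4 - t^3 + t^2 - 2*t + 2 - t^-1 + t^-2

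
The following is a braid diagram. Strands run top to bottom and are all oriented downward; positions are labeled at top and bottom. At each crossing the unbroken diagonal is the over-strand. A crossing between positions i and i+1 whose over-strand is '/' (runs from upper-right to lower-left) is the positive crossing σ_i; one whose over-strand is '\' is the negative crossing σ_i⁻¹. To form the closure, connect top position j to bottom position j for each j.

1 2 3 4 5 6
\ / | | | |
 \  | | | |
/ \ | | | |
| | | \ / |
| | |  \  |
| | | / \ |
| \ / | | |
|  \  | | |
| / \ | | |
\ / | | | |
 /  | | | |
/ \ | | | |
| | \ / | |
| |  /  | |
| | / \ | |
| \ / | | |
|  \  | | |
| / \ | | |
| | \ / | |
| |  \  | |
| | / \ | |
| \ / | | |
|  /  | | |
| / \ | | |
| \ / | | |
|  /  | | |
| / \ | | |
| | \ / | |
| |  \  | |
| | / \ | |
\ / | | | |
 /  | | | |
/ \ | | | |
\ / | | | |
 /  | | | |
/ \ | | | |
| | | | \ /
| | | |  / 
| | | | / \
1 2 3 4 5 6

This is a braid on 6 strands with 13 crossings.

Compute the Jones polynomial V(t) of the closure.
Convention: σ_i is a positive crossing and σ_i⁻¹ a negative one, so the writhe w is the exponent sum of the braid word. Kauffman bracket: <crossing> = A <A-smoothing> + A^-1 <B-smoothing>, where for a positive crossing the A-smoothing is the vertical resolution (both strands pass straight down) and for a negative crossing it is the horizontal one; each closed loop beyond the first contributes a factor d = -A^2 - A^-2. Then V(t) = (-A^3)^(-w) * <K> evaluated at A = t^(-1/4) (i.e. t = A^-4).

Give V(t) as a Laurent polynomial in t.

Reading the diagram top to bottom ('/'-over between positions i,i+1 = s_i, '\'-over = s_i^-1): braid word = s1^-1 s4^-1 s2^-1 s1 s3 s2^-1 s3^-1 s2 s2 s3^-1 s1 s1 s5.
The presented braid s1^-1 s4^-1 s2^-1 s1 s3 s2^-1 s3^-1 s2 s2 s3^-1 s1 s1 s5 on 6 strands reduces by inverse Markov moves (closure unchanged at each step):
  Destabilize: the word has the form β·s5 where s5 occurs only as the final letter (β ∈ B_5); drop it and the last strand → 5 strands.
  Deconjugate: the word is γ·β·γ⁻¹ with γ = s1^-1 (prefix) and γ⁻¹ = s1 (suffix); strip both.
Reduced to β = s4^-1 s2^-1 s1 s3 s2^-1 s3^-1 s2 s2 s3^-1 s1 on 5 strands, 10 crossings.
Compute on β:
Braid: s4^-1 s2^-1 s1 s3 s2^-1 s3^-1 s2 s2 s3^-1 s1 on 5 strands, 10 crossings.
Writhe w = (#positive) - (#negative) = 5 - 5 = 0.
Enumerate smoothing states for the bracket polynomial. There are 2^10 = 1024 states.
Smooth each crossing (0=||, 1=⌣⌢); contribution A^(Σ sign_k(1-2s_k)) * d^(L-1).
Tabulate the states by total A-exponent and number of loops L (A-exp: L × count):
  A^10: L=4 ×1
  A^8: L=3 ×9, L=5 ×1
  A^6: L=2 ×27, L=4 ×18
  A^4: L=1 ×28, L=3 ×78, L=5 ×14
  A^2: L=2 ×116, L=4 ×88, L=6 ×6
  A^0: L=1 ×27, L=3 ×178, L=5 ×46, L=7 ×1
  A^-2: L=2 ×78, L=4 ×123, L=6 ×9
  A^-4: L=1 ×6, L=3 ×78, L=5 ×36
  A^-6: L=2 ×11, L=4 ×31, L=6 ×3
  A^-8: L=3 ×6, L=5 ×4
  A^-10: L=4 ×1
Each group contributes A^e * Σ count * d^(L-1):
Powers of d = -A^2 - A^-2: d^2 = A^4 + 2 + A^-4; d^3 = -A^6 - 3*A^2 - 3*A^-2 - A^-6; d^4 = A^8 + 4*A^4 + 6 + 4*A^-4 + A^-8; d^5 = -A^10 - 5*A^6 - 10*A^2 - 10*A^-2 - 5*A^-6 - A^-10; d^6 = A^12 + 6*A^8 + 15*A^4 + 20 + 15*A^-4 + 6*A^-8 + A^-12.
  A^10 * (d^3) = -A^16 - 3*A^12 - 3*A^8 - A^4
  A^8 * (9*d^2 + d^4) = A^16 + 13*A^12 + 24*A^8 + 13*A^4 + 1
  A^6 * (27*d + 18*d^3) = -18*A^12 - 81*A^8 - 81*A^4 - 18
  A^4 * (28 + 78*d^2 + 14*d^4) = 14*A^12 + 134*A^8 + 268*A^4 + 134 + 14*A^-4
  A^2 * (116*d + 88*d^3 + 6*d^5) = -6*A^12 - 118*A^8 - 440*A^4 - 440 - 118*A^-4 - 6*A^-8
  A^0 * (27 + 178*d^2 + 46*d^4 + d^6) = A^12 + 52*A^8 + 377*A^4 + 679 + 377*A^-4 + 52*A^-8 + A^-12
  A^-2 * (78*d + 123*d^3 + 9*d^5) = -9*A^8 - 168*A^4 - 537 - 537*A^-4 - 168*A^-8 - 9*A^-12
  A^-4 * (6 + 78*d^2 + 36*d^4) = 36*A^4 + 222 + 378*A^-4 + 222*A^-8 + 36*A^-12
  A^-6 * (11*d + 31*d^3 + 3*d^5) = -3*A^4 - 46 - 134*A^-4 - 134*A^-8 - 46*A^-12 - 3*A^-16
  A^-8 * (6*d^2 + 4*d^4) = 4 + 22*A^-4 + 36*A^-8 + 22*A^-12 + 4*A^-16
  A^-10 * (d^3) = -A^-4 - 3*A^-8 - 3*A^-12 - A^-16
Summing the groups: <K> = A^12 - A^8 + A^4 - 1 + A^-4 - A^-8 + A^-12
Normalise by the writhe: (-A^3)^(-w) = (-A^3)^(0) = 1, so f(A) = 1 * <K> = A^12 - A^8 + A^4 - 1 + A^-4 - A^-8 + A^-12.
Substitute A = t^(-1/4), i.e. A^e → t^(-e/4): V(t) = t^3 - t^2 + t - 1 + t^-1 - t^-2 + t^-3

Answer: t^3 - t^2 + t - 1 + t^-1 - t^-2 + t^-3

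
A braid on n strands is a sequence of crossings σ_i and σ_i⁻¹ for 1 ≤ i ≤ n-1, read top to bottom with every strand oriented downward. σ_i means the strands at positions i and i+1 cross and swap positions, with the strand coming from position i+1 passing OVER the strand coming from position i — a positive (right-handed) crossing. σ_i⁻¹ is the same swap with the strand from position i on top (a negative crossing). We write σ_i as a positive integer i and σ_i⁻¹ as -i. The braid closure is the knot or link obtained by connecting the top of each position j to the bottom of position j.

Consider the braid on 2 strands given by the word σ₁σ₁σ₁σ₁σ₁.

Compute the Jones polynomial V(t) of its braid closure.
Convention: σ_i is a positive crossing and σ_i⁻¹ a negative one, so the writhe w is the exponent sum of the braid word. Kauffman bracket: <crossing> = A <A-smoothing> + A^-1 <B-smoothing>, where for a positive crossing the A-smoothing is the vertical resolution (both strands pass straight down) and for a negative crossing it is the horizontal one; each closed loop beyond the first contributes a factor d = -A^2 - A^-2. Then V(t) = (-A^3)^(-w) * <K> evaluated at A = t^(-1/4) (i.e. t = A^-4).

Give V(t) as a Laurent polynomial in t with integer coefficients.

-t^7 + t^6 - t^5 + t^4 + t^2

Derivation:
Braid: s1 s1 s1 s1 s1 on 2 strands, 5 crossings.
Writhe w = (#positive) - (#negative) = 5 - 0 = 5.
State-sum expansion of <K>. There are 2^5 = 32 states.
For each crossing: s=0 is the vertical smoothing, s=1 horizontal. Crossing k contributes A^(sign_k * (1 - 2*s_k)); loop factor d = -A^2 - A^-2.
  state 00000: A-exp=+5, loops=2, term = A^5 * d^1
  state 00001: A-exp=+3, loops=1, term = A^3 * d^0
  state 00010: A-exp=+3, loops=1, term = A^3 * d^0
  state 00011: A-exp=+1, loops=2, term = A^1 * d^1
  state 00100: A-exp=+3, loops=1, term = A^3 * d^0
  state 00101: A-exp=+1, loops=2, term = A^1 * d^1
  state 00110: A-exp=+1, loops=2, term = A^1 * d^1
  state 00111: A-exp=-1, loops=3, term = A^-1 * d^2
  state 01000: A-exp=+3, loops=1, term = A^3 * d^0
  state 01001: A-exp=+1, loops=2, term = A^1 * d^1
  state 01010: A-exp=+1, loops=2, term = A^1 * d^1
  state 01011: A-exp=-1, loops=3, term = A^-1 * d^2
  state 01100: A-exp=+1, loops=2, term = A^1 * d^1
  state 01101: A-exp=-1, loops=3, term = A^-1 * d^2
  state 01110: A-exp=-1, loops=3, term = A^-1 * d^2
  state 01111: A-exp=-3, loops=4, term = A^-3 * d^3
  state 10000: A-exp=+3, loops=1, term = A^3 * d^0
  state 10001: A-exp=+1, loops=2, term = A^1 * d^1
  state 10010: A-exp=+1, loops=2, term = A^1 * d^1
  state 10011: A-exp=-1, loops=3, term = A^-1 * d^2
  state 10100: A-exp=+1, loops=2, term = A^1 * d^1
  state 10101: A-exp=-1, loops=3, term = A^-1 * d^2
  state 10110: A-exp=-1, loops=3, term = A^-1 * d^2
  state 10111: A-exp=-3, loops=4, term = A^-3 * d^3
  state 11000: A-exp=+1, loops=2, term = A^1 * d^1
  state 11001: A-exp=-1, loops=3, term = A^-1 * d^2
  state 11010: A-exp=-1, loops=3, term = A^-1 * d^2
  state 11011: A-exp=-3, loops=4, term = A^-3 * d^3
  state 11100: A-exp=-1, loops=3, term = A^-1 * d^2
  state 11101: A-exp=-3, loops=4, term = A^-3 * d^3
  state 11110: A-exp=-3, loops=4, term = A^-3 * d^3
  state 11111: A-exp=-5, loops=5, term = A^-5 * d^4
Collect the terms by A-exponent (count of states per loop number):
Powers of d = -A^2 - A^-2: d^2 = A^4 + 2 + A^-4; d^3 = -A^6 - 3*A^2 - 3*A^-2 - A^-6; d^4 = A^8 + 4*A^4 + 6 + 4*A^-4 + A^-8.
  A^5 * (d) = -A^7 - A^3
  A^3 * (5) = 5*A^3
  A^1 * (10*d) = -10*A^3 - 10*A^-1
  A^-1 * (10*d^2) = 10*A^3 + 20*A^-1 + 10*A^-5
  A^-3 * (5*d^3) = -5*A^3 - 15*A^-1 - 15*A^-5 - 5*A^-9
  A^-5 * (d^4) = A^3 + 4*A^-1 + 6*A^-5 + 4*A^-9 + A^-13
Summing the groups: <K> = -A^7 - A^-1 + A^-5 - A^-9 + A^-13
Normalise by the writhe: (-A^3)^(-w) = (-A^3)^(-5) = -A^-15, so f(A) = -A^-15 * <K> = A^-8 + A^-16 - A^-20 + A^-24 - A^-28.
Substitute A = t^(-1/4), i.e. A^e → t^(-e/4): V(t) = -t^7 + t^6 - t^5 + t^4 + t^2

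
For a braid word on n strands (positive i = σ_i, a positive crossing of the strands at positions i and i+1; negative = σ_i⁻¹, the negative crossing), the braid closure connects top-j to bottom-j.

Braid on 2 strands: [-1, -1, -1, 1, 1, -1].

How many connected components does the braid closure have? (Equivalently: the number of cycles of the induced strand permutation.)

Track the strand permutation on 2 strands, starting from identity.
  step 1: s1^-1 swaps positions 1,2 -> [2 1]
  step 2: s1^-1 swaps positions 1,2 -> [1 2]
  step 3: s1^-1 swaps positions 1,2 -> [2 1]
  step 4: s1 swaps positions 1,2 -> [1 2]
  step 5: s1 swaps positions 1,2 -> [2 1]
  step 6: s1^-1 swaps positions 1,2 -> [1 2]
Final permutation (position -> original strand): [1 2]
Closure components = cycle count of this permutation = 2.

Answer: 2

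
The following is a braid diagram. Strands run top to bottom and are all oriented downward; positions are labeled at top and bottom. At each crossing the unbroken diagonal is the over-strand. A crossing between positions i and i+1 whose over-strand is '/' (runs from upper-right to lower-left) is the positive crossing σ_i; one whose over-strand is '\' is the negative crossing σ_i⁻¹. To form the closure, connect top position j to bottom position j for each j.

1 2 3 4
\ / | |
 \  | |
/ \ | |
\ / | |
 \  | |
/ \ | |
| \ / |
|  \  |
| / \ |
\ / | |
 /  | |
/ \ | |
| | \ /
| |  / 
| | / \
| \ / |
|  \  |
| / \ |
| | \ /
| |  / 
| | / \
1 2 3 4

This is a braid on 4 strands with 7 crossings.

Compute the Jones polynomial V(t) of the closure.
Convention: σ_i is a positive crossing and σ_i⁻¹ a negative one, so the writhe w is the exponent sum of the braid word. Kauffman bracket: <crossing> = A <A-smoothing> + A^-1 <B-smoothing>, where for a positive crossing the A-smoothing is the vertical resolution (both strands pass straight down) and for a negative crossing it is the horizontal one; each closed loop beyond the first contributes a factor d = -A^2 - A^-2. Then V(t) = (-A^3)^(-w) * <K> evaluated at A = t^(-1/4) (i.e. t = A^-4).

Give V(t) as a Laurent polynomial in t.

Reading the diagram top to bottom ('/'-over between positions i,i+1 = s_i, '\'-over = s_i^-1): braid word = s1^-1 s1^-1 s2^-1 s1 s3 s2^-1 s3.
Braid: s1^-1 s1^-1 s2^-1 s1 s3 s2^-1 s3 on 4 strands, 7 crossings.
Writhe w = (#positive) - (#negative) = 3 - 4 = -1.
Enumerate smoothing states for the bracket polynomial. There are 2^7 = 128 states.
Each crossing splits two ways (0=vertical, 1=horizontal). The state's weight is A^(#A-smoothings - #B-smoothings) * d^(loops - 1).
Tabulate the states by total A-exponent and number of loops L (A-exp: L × count):
  A^7: L=4 ×1
  A^5: L=3 ×7
  A^3: L=2 ×17, L=4 ×4
  A^1: L=1 ×14, L=3 ×20, L=5 ×1
  A^-1: L=2 ×27, L=4 ×8
  A^-3: L=1 ×5, L=3 ×15, L=5 ×1
  A^-5: L=2 ×4, L=4 ×3
  A^-7: L=3 ×1
Each group contributes A^e * Σ count * d^(L-1):
Powers of d = -A^2 - A^-2: d^2 = A^4 + 2 + A^-4; d^3 = -A^6 - 3*A^2 - 3*A^-2 - A^-6; d^4 = A^8 + 4*A^4 + 6 + 4*A^-4 + A^-8.
  A^7 * (d^3) = -A^13 - 3*A^9 - 3*A^5 - A
  A^5 * (7*d^2) = 7*A^9 + 14*A^5 + 7*A
  A^3 * (17*d + 4*d^3) = -4*A^9 - 29*A^5 - 29*A - 4*A^-3
  A^1 * (14 + 20*d^2 + d^4) = A^9 + 24*A^5 + 60*A + 24*A^-3 + A^-7
  A^-1 * (27*d + 8*d^3) = -8*A^5 - 51*A - 51*A^-3 - 8*A^-7
  A^-3 * (5 + 15*d^2 + d^4) = A^5 + 19*A + 41*A^-3 + 19*A^-7 + A^-11
  A^-5 * (4*d + 3*d^3) = -3*A - 13*A^-3 - 13*A^-7 - 3*A^-11
  A^-7 * (d^2) = A^-3 + 2*A^-7 + A^-11
Summing the groups: <K> = -A^13 + A^9 - A^5 + 2*A - 2*A^-3 + A^-7 - A^-11
Normalise by the writhe: (-A^3)^(-w) = (-A^3)^(1) = -A^3, so f(A) = -A^3 * <K> = A^16 - A^12 + A^8 - 2*A^4 + 2 - A^-4 + A^-8.
Substitute A = t^(-1/4), i.e. A^e → t^(-e/4): V(t) = t^2 - t + 2 - 2*t^-1 + t^-2 - t^-3 + t^-4

Answer: t^2 - t + 2 - 2*t^-1 + t^-2 - t^-3 + t^-4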